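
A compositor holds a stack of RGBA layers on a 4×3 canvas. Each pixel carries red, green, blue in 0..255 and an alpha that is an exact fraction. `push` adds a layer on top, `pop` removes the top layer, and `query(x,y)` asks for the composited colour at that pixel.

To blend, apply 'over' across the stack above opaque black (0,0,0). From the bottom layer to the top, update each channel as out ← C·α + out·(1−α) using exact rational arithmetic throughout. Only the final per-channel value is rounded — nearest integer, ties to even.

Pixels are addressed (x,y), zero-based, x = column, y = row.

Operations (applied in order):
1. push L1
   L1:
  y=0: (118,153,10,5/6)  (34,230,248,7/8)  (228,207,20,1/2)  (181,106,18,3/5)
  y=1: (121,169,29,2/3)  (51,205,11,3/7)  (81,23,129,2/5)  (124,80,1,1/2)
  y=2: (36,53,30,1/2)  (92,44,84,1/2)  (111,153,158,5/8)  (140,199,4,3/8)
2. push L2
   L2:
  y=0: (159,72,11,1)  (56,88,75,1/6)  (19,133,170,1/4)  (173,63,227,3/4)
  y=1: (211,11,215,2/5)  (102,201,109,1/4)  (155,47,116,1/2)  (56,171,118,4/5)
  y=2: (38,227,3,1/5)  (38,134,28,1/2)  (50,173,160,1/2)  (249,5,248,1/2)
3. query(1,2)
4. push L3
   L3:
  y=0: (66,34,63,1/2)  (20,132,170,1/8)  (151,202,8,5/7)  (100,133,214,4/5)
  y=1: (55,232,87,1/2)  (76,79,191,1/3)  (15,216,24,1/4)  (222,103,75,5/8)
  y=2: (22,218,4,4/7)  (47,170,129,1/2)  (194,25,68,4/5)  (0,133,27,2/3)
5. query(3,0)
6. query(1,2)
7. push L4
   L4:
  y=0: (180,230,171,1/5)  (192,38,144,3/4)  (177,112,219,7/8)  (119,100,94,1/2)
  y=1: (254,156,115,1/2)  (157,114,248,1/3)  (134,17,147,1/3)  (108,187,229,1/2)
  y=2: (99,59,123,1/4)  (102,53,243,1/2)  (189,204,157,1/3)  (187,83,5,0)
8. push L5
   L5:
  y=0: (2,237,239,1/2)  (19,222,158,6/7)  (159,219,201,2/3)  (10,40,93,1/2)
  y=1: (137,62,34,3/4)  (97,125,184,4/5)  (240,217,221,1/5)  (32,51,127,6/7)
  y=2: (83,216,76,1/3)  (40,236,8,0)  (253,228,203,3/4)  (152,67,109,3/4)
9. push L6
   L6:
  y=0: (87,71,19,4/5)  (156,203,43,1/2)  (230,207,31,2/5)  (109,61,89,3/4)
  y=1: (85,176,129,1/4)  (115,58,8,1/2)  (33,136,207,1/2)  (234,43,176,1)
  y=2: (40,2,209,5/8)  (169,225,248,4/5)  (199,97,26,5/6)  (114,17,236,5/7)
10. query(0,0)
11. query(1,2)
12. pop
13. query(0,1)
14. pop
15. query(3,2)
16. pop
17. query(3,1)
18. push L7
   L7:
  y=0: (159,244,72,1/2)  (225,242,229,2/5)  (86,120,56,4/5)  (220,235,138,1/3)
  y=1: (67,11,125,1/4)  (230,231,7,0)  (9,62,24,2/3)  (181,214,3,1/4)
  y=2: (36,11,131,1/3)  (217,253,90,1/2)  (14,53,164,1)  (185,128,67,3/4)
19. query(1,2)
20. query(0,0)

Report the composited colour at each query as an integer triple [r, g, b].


at x=1,y=2 over L1,L2:
L1 α=1/2: [46, 22, 42]
L2 α=1/2: [42, 78, 35]
rounded: [42, 78, 35]

(3,0) stack=L1,L2,L3; from [0,0,0]:
after L1 α=3/5: [543/5, 318/5, 54/5]
after L2 α=3/4: [1569/10, 1263/20, 3459/20]
after L3 α=4/5: [5569/50, 11903/100, 20579/100]
= [111, 119, 206]

(1,2) stack=L1,L2,L3; from [0,0,0]:
+L1 (α=1/2) → [46, 22, 42]
+L2 (α=1/2) → [42, 78, 35]
+L3 (α=1/2) → [89/2, 124, 82]
→ [44, 124, 82]

at x=0,y=0 over L1,L2,L3,L4,L5,L6:
L1 α=5/6: [295/3, 255/2, 25/3]
L2 α=1: [159, 72, 11]
L3 α=1/2: [225/2, 53, 37]
L4 α=1/5: [126, 442/5, 319/5]
L5 α=1/2: [64, 1627/10, 757/5]
L6 α=4/5: [412/5, 4467/50, 1137/25]
= [82, 89, 45]

at x=1,y=2 over L1,L2,L3,L4,L5,L6:
+L1 (α=1/2) → [46, 22, 42]
+L2 (α=1/2) → [42, 78, 35]
+L3 (α=1/2) → [89/2, 124, 82]
+L4 (α=1/2) → [293/4, 177/2, 325/2]
+L5 (α=0) → [293/4, 177/2, 325/2]
+L6 (α=4/5) → [2997/20, 1977/10, 2309/10]
→ [150, 198, 231]

(0,1) stack=L1,L2,L3,L4,L5; from [0,0,0]:
L1 α=2/3: [242/3, 338/3, 58/3]
L2 α=2/5: [664/5, 72, 488/5]
L3 α=1/2: [939/10, 152, 923/10]
L4 α=1/2: [3479/20, 154, 2073/20]
L5 α=3/4: [11699/80, 85, 4113/80]
rounded: [146, 85, 51]

(3,2) stack=L1,L2,L3,L4; from [0,0,0]:
L1 α=3/8: [105/2, 597/8, 3/2]
L2 α=1/2: [603/4, 637/16, 499/4]
L3 α=2/3: [201/4, 1631/16, 715/12]
L4 α=0: [201/4, 1631/16, 715/12]
→ [50, 102, 60]

at x=3,y=1 over L1,L2,L3:
after L1 α=1/2: [62, 40, 1/2]
after L2 α=4/5: [286/5, 724/5, 189/2]
after L3 α=5/8: [801/5, 4747/40, 1317/16]
→ [160, 119, 82]

query (1,2) [L1,L2,L3,L7] — begin 0,0,0
after L1 α=1/2: [46, 22, 42]
after L2 α=1/2: [42, 78, 35]
after L3 α=1/2: [89/2, 124, 82]
after L7 α=1/2: [523/4, 377/2, 86]
rounded: [131, 188, 86]

query (0,0) [L1,L2,L3,L7] — begin 0,0,0
+L1 (α=5/6) → [295/3, 255/2, 25/3]
+L2 (α=1) → [159, 72, 11]
+L3 (α=1/2) → [225/2, 53, 37]
+L7 (α=1/2) → [543/4, 297/2, 109/2]
→ [136, 148, 54]


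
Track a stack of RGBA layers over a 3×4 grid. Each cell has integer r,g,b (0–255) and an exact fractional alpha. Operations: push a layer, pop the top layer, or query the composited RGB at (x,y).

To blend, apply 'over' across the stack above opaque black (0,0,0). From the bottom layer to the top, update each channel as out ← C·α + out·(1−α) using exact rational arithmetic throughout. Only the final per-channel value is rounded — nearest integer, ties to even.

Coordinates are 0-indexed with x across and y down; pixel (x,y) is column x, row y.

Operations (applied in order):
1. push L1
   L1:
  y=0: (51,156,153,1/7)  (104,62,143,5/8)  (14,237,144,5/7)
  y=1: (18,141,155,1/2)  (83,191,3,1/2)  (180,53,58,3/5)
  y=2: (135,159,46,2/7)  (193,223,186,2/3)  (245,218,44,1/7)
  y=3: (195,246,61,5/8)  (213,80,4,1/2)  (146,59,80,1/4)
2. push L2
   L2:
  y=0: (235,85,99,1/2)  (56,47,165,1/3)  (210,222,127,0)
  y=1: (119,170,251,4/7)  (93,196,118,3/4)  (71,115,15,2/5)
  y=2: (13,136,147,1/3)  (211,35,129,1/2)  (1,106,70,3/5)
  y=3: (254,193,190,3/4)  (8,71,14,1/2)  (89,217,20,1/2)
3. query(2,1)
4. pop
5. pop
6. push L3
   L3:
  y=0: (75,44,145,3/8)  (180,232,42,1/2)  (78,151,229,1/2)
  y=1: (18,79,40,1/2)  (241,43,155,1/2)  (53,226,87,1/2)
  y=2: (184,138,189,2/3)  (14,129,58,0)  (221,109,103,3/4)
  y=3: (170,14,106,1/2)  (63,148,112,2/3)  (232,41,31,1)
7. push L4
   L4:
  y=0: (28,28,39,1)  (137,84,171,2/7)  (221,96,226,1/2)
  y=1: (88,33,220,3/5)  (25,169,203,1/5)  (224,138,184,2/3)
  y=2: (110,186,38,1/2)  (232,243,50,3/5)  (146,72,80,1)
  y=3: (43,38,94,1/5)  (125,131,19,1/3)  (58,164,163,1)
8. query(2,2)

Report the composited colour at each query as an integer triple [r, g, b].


at x=2,y=1 over L1,L2:
+L1 (α=3/5) → [108, 159/5, 174/5]
+L2 (α=2/5) → [466/5, 1627/25, 672/25]
rounded: [93, 65, 27]

query (2,2) [L3,L4] — begin 0,0,0
+L3 (α=3/4) → [663/4, 327/4, 309/4]
+L4 (α=1) → [146, 72, 80]
rounded: [146, 72, 80]


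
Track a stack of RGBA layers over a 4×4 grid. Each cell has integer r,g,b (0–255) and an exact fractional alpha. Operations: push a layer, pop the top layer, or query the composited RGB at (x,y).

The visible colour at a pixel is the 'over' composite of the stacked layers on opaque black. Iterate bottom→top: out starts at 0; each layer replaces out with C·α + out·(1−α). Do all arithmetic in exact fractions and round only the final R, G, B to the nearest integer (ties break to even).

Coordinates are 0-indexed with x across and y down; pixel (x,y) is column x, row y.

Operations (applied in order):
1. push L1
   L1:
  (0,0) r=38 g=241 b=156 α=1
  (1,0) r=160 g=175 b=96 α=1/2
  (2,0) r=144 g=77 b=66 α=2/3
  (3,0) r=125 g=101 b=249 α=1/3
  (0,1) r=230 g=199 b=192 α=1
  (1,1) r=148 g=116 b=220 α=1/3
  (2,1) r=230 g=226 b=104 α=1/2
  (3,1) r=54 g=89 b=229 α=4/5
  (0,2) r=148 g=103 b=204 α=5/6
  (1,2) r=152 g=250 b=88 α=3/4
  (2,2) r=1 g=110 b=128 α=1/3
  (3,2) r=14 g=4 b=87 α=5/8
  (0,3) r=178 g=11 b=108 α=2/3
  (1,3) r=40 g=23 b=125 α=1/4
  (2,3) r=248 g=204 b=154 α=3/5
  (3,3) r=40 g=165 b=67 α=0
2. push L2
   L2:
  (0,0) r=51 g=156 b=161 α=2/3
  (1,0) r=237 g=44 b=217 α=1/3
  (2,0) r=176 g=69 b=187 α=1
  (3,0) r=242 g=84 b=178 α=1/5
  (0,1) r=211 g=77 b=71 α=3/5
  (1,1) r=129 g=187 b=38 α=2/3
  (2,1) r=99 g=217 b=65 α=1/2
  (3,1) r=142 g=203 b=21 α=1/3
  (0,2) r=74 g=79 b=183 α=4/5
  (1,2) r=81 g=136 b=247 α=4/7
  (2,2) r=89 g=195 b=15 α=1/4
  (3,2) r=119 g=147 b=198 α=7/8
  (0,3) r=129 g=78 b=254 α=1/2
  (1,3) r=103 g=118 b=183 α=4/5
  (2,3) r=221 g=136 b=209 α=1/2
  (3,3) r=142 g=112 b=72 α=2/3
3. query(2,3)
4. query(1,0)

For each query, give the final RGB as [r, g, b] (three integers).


(2,3) stack=L1,L2; from [0,0,0]:
after L1 α=3/5: [744/5, 612/5, 462/5]
after L2 α=1/2: [1849/10, 646/5, 1507/10]
= [185, 129, 151]

at x=1,y=0 over L1,L2:
+L1 (α=1/2) → [80, 175/2, 48]
+L2 (α=1/3) → [397/3, 73, 313/3]
= [132, 73, 104]


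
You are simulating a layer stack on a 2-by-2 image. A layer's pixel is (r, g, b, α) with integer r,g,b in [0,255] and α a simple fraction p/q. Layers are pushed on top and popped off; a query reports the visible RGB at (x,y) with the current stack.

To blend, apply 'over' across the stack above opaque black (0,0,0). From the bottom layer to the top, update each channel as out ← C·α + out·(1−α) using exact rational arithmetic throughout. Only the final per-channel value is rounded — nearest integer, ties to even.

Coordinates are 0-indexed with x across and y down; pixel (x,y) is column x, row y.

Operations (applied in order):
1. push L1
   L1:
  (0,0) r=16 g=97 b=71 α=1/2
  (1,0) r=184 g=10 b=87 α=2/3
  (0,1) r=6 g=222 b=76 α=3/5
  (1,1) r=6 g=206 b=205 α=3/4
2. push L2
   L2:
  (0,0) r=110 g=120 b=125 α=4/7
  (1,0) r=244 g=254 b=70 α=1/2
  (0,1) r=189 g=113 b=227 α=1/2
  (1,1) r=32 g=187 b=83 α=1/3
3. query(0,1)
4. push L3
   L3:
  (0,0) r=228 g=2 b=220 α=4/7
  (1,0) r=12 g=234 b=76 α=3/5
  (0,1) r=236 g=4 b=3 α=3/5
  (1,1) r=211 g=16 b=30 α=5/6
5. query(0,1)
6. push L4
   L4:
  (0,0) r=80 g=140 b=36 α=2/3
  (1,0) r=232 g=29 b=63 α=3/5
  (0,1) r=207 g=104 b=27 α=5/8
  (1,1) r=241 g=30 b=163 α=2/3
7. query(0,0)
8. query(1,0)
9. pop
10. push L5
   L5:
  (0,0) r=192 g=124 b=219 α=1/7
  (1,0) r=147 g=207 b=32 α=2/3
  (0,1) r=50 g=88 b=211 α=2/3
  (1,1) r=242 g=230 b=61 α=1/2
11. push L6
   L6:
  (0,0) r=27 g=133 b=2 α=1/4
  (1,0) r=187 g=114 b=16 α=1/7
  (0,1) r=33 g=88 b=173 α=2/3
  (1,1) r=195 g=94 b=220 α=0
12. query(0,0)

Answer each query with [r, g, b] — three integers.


(0,1) stack=L1,L2; from [0,0,0]:
+L1 (α=3/5) → [18/5, 666/5, 228/5]
+L2 (α=1/2) → [963/10, 1231/10, 1363/10]
rounded: [96, 123, 136]

query (0,1) [L1,L2,L3] — begin 0,0,0
after L1 α=3/5: [18/5, 666/5, 228/5]
after L2 α=1/2: [963/10, 1231/10, 1363/10]
after L3 α=3/5: [4503/25, 1291/25, 1408/25]
rounded: [180, 52, 56]

query (0,0) [L1,L2,L3,L4] — begin 0,0,0
+L1 (α=1/2) → [8, 97/2, 71/2]
+L2 (α=4/7) → [464/7, 1251/14, 1213/14]
+L3 (α=4/7) → [7776/49, 3865/98, 15959/98]
+L4 (α=2/3) → [15616/147, 10435/98, 23015/294]
= [106, 106, 78]

query (1,0) [L1,L2,L3,L4] — begin 0,0,0
after L1 α=2/3: [368/3, 20/3, 58]
after L2 α=1/2: [550/3, 391/3, 64]
after L3 α=3/5: [1208/15, 2888/15, 356/5]
after L4 α=3/5: [12856/75, 7081/75, 1657/25]
→ [171, 94, 66]

at x=0,y=0 over L1,L2,L3,L5,L6:
L1 α=1/2: [8, 97/2, 71/2]
L2 α=4/7: [464/7, 1251/14, 1213/14]
L3 α=4/7: [7776/49, 3865/98, 15959/98]
L5 α=1/7: [56064/343, 17671/343, 58608/343]
L6 α=1/4: [177453/1372, 24658/343, 88255/686]
rounded: [129, 72, 129]


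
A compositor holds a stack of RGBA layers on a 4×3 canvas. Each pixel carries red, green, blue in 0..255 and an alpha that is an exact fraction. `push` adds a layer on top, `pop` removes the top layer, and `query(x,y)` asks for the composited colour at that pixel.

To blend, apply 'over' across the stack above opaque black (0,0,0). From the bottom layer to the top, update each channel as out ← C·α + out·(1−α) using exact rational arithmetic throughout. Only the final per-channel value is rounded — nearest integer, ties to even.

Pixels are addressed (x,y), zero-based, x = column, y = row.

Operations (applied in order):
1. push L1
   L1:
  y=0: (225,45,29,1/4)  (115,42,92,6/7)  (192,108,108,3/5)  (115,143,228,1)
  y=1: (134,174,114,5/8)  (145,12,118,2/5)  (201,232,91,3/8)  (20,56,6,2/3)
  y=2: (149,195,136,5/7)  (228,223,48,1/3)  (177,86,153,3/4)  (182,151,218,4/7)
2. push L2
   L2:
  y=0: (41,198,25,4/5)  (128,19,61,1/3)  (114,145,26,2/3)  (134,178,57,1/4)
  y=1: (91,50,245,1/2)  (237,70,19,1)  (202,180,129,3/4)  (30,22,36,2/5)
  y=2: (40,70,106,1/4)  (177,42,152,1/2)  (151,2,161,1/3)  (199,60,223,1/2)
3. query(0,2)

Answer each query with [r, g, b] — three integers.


(0,2) stack=L1,L2; from [0,0,0]:
L1 α=5/7: [745/7, 975/7, 680/7]
L2 α=1/4: [2515/28, 3415/28, 1391/14]
= [90, 122, 99]


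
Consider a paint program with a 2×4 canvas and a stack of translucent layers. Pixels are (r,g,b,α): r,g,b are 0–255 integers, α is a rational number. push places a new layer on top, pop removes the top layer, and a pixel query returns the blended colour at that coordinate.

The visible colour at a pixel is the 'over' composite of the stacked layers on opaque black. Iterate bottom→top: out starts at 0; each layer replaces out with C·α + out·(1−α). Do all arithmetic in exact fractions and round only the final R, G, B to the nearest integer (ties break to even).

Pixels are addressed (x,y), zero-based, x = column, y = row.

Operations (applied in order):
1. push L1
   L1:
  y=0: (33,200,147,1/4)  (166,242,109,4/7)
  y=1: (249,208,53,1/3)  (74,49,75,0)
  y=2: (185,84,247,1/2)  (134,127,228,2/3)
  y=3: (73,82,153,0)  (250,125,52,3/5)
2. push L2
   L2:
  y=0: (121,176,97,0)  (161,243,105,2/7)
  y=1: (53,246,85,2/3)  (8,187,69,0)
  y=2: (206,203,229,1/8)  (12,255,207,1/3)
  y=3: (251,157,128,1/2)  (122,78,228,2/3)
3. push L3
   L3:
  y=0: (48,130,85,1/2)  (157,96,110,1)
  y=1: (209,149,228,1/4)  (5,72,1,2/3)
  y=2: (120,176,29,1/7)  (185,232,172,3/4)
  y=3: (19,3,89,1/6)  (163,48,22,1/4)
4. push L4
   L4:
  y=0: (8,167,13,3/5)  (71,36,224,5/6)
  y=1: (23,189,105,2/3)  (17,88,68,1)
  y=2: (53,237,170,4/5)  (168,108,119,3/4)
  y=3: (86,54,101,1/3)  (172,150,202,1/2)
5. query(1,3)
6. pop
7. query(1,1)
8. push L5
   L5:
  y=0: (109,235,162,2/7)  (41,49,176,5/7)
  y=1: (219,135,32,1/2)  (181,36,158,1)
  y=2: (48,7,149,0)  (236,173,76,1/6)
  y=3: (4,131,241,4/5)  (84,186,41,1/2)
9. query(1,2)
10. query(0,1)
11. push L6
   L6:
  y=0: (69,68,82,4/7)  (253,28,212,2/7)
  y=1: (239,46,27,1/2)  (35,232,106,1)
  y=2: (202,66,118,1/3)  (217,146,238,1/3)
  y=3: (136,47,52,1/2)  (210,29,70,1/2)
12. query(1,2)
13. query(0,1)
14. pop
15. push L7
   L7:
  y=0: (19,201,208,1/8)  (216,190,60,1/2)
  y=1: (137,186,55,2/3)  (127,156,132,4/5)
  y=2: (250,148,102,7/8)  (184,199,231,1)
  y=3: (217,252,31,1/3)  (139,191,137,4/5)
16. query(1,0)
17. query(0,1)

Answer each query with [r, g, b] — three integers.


(1,3) stack=L1,L2,L3,L4; from [0,0,0]:
+L1 (α=3/5) → [150, 75, 156/5]
+L2 (α=2/3) → [394/3, 77, 812/5]
+L3 (α=1/4) → [557/4, 279/4, 1273/10]
+L4 (α=1/2) → [1245/8, 879/8, 3293/20]
= [156, 110, 165]

query (1,1) [L1,L2,L3] — begin 0,0,0
+L1 (α=0) → [0, 0, 0]
+L2 (α=0) → [0, 0, 0]
+L3 (α=2/3) → [10/3, 48, 2/3]
→ [3, 48, 1]

(1,2) stack=L1,L2,L3,L5; from [0,0,0]:
+L1 (α=2/3) → [268/3, 254/3, 152]
+L2 (α=1/3) → [572/9, 1273/9, 511/3]
+L3 (α=3/4) → [5567/36, 7537/36, 2059/12]
+L5 (α=1/6) → [36331/216, 43913/216, 11207/72]
= [168, 203, 156]

at x=0,y=1 over L1,L2,L3,L5:
L1 α=1/3: [83, 208/3, 53/3]
L2 α=2/3: [63, 1684/9, 563/9]
L3 α=1/4: [199/2, 2131/12, 1247/12]
L5 α=1/2: [637/4, 3751/24, 1631/24]
= [159, 156, 68]

at x=1,y=2 over L1,L2,L3,L5,L6:
+L1 (α=2/3) → [268/3, 254/3, 152]
+L2 (α=1/3) → [572/9, 1273/9, 511/3]
+L3 (α=3/4) → [5567/36, 7537/36, 2059/12]
+L5 (α=1/6) → [36331/216, 43913/216, 11207/72]
+L6 (α=1/3) → [59767/324, 59681/324, 19775/108]
= [184, 184, 183]

at x=0,y=1 over L1,L2,L3,L5,L6:
after L1 α=1/3: [83, 208/3, 53/3]
after L2 α=2/3: [63, 1684/9, 563/9]
after L3 α=1/4: [199/2, 2131/12, 1247/12]
after L5 α=1/2: [637/4, 3751/24, 1631/24]
after L6 α=1/2: [1593/8, 4855/48, 2279/48]
→ [199, 101, 47]

(1,0) stack=L1,L2,L3,L5,L7; from [0,0,0]:
L1 α=4/7: [664/7, 968/7, 436/7]
L2 α=2/7: [5574/49, 8242/49, 3650/49]
L3 α=1: [157, 96, 110]
L5 α=5/7: [519/7, 437/7, 1100/7]
L7 α=1/2: [2031/14, 1767/14, 760/7]
= [145, 126, 109]

at x=0,y=1 over L1,L2,L3,L5,L7:
L1 α=1/3: [83, 208/3, 53/3]
L2 α=2/3: [63, 1684/9, 563/9]
L3 α=1/4: [199/2, 2131/12, 1247/12]
L5 α=1/2: [637/4, 3751/24, 1631/24]
L7 α=2/3: [1733/12, 12679/72, 4271/72]
rounded: [144, 176, 59]


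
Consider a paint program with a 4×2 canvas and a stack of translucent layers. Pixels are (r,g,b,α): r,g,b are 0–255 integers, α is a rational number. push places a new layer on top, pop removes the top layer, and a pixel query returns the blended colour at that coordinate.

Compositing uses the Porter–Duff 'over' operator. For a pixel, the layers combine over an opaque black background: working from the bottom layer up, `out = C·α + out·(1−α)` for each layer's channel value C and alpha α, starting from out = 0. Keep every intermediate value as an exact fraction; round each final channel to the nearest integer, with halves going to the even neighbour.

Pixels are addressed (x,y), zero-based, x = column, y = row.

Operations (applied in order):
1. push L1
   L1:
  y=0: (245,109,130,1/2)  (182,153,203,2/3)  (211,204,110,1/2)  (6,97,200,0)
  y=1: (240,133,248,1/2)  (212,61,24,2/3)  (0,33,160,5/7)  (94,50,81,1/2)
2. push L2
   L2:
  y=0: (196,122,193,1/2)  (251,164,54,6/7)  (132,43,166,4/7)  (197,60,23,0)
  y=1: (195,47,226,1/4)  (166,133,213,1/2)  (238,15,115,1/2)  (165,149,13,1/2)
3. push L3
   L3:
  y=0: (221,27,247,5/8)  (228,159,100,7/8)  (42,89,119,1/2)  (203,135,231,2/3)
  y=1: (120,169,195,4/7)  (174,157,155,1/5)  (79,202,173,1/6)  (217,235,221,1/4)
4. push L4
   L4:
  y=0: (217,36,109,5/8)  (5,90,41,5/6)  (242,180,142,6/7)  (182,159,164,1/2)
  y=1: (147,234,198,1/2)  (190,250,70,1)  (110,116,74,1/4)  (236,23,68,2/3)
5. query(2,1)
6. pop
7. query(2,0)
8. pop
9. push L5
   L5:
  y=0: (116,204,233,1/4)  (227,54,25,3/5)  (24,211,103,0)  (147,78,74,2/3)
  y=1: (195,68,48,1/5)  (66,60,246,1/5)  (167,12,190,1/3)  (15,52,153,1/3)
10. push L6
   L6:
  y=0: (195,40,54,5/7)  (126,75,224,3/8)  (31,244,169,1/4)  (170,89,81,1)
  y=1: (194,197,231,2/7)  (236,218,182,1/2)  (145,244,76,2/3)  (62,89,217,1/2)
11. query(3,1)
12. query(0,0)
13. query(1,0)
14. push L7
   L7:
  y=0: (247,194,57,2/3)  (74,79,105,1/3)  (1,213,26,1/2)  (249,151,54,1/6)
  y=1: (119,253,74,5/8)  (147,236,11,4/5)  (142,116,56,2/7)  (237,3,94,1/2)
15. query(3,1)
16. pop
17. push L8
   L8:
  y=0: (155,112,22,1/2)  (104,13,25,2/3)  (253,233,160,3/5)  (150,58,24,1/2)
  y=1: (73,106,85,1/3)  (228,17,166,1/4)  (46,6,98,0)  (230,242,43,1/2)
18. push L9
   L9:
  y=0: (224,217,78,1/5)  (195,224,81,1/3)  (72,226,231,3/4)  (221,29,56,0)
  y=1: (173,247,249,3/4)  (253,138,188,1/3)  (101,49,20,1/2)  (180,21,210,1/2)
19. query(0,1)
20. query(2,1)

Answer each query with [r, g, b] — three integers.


(2,1) stack=L1,L2,L3,L4; from [0,0,0]:
L1 α=5/7: [0, 165/7, 800/7]
L2 α=1/2: [119, 135/7, 1605/14]
L3 α=1/6: [337/3, 2089/42, 10447/84]
L4 α=1/4: [447/4, 3713/56, 12519/112]
rounded: [112, 66, 112]

at x=2,y=0 over L1,L2,L3:
+L1 (α=1/2) → [211/2, 102, 55]
+L2 (α=4/7) → [1689/14, 478/7, 829/7]
+L3 (α=1/2) → [2277/28, 1101/14, 831/7]
= [81, 79, 119]

at x=3,y=1 over L1,L2,L5,L6:
L1 α=1/2: [47, 25, 81/2]
L2 α=1/2: [106, 87, 107/4]
L5 α=1/3: [227/3, 226/3, 413/6]
L6 α=1/2: [413/6, 493/6, 1715/12]
rounded: [69, 82, 143]

query (0,0) [L1,L2,L5,L6] — begin 0,0,0
L1 α=1/2: [245/2, 109/2, 65]
L2 α=1/2: [637/4, 353/4, 129]
L5 α=1/4: [2375/16, 1875/16, 155]
L6 α=5/7: [10175/56, 3475/56, 580/7]
→ [182, 62, 83]

at x=1,y=0 over L1,L2,L5,L6:
L1 α=2/3: [364/3, 102, 406/3]
L2 α=6/7: [4882/21, 1086/7, 1378/21]
L5 α=3/5: [4813/21, 3306/35, 4331/105]
L6 α=3/8: [32003/168, 4881/56, 18443/168]
→ [190, 87, 110]

(3,1) stack=L1,L2,L5,L6,L7; from [0,0,0]:
+L1 (α=1/2) → [47, 25, 81/2]
+L2 (α=1/2) → [106, 87, 107/4]
+L5 (α=1/3) → [227/3, 226/3, 413/6]
+L6 (α=1/2) → [413/6, 493/6, 1715/12]
+L7 (α=1/2) → [1835/12, 511/12, 2843/24]
→ [153, 43, 118]

at x=0,y=1 over L1,L2,L5,L6,L8,L9:
L1 α=1/2: [120, 133/2, 124]
L2 α=1/4: [555/4, 493/8, 299/2]
L5 α=1/5: [150, 629/10, 646/5]
L6 α=2/7: [1138/7, 1417/14, 1108/7]
L8 α=1/3: [929/7, 2159/21, 937/7]
L9 α=3/4: [2281/14, 4430/21, 3083/14]
→ [163, 211, 220]

at x=2,y=1 over L1,L2,L5,L6,L8,L9:
after L1 α=5/7: [0, 165/7, 800/7]
after L2 α=1/2: [119, 135/7, 1605/14]
after L5 α=1/3: [135, 118/7, 2935/21]
after L6 α=2/3: [425/3, 1178/7, 6127/63]
after L8 α=0: [425/3, 1178/7, 6127/63]
after L9 α=1/2: [364/3, 1521/14, 7387/126]
→ [121, 109, 59]


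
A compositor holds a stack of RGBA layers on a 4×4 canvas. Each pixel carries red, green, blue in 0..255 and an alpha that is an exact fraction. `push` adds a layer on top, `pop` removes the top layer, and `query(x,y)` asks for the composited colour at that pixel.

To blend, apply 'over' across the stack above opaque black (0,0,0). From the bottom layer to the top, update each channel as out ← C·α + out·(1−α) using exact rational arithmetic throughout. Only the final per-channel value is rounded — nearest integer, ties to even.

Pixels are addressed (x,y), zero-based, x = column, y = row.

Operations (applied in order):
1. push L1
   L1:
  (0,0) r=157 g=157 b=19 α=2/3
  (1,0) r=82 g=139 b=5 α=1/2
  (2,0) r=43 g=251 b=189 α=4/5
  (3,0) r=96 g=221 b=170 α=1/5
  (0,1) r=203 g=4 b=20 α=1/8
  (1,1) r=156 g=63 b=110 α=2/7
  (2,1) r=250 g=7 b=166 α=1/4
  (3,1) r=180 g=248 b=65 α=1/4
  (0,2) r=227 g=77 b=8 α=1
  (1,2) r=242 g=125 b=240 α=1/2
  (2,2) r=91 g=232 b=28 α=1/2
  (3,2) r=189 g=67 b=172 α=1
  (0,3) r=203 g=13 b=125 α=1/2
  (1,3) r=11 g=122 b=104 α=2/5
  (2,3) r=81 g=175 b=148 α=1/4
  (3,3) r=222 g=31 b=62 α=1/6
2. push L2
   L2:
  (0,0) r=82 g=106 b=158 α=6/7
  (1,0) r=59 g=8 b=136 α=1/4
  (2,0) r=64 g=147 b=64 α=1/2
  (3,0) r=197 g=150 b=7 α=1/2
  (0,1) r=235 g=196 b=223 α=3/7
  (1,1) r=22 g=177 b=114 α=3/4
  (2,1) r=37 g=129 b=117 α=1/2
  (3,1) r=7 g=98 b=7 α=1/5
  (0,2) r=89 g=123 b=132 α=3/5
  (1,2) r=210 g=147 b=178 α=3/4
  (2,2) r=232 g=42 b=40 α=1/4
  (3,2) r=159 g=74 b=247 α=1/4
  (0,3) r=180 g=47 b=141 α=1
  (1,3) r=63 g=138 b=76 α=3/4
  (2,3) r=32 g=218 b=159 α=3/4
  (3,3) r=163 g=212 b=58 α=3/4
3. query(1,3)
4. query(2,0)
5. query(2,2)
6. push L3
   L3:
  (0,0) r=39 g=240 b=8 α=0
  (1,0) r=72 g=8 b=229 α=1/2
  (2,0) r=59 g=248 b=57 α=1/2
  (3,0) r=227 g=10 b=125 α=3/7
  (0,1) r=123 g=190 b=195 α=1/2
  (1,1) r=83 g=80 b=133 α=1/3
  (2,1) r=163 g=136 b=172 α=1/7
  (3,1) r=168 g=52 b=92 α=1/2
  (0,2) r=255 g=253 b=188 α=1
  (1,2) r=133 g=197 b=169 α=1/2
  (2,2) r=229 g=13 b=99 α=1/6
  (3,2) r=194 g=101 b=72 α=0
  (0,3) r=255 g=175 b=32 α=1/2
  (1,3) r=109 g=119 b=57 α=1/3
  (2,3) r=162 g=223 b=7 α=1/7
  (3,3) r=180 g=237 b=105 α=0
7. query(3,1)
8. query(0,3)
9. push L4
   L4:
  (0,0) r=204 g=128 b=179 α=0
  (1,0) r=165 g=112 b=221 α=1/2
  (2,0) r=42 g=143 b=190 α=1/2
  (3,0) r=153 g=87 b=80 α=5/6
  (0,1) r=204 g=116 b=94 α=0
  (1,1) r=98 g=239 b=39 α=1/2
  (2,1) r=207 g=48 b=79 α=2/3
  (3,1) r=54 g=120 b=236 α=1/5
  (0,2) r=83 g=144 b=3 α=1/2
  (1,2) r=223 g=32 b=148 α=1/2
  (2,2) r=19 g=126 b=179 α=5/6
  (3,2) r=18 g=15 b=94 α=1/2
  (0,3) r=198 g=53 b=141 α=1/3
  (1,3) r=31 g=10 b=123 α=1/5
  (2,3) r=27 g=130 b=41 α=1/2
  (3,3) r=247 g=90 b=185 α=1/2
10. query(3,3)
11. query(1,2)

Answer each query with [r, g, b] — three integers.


at x=1,y=3 over L1,L2:
after L1 α=2/5: [22/5, 244/5, 208/5]
after L2 α=3/4: [967/20, 1157/10, 337/5]
= [48, 116, 67]

query (2,0) [L1,L2] — begin 0,0,0
L1 α=4/5: [172/5, 1004/5, 756/5]
L2 α=1/2: [246/5, 1739/10, 538/5]
→ [49, 174, 108]

query (2,2) [L1,L2] — begin 0,0,0
+L1 (α=1/2) → [91/2, 116, 14]
+L2 (α=1/4) → [737/8, 195/2, 41/2]
rounded: [92, 98, 20]

at x=3,y=1 over L1,L2,L3:
L1 α=1/4: [45, 62, 65/4]
L2 α=1/5: [187/5, 346/5, 72/5]
L3 α=1/2: [1027/10, 303/5, 266/5]
rounded: [103, 61, 53]

(0,3) stack=L1,L2,L3; from [0,0,0]:
L1 α=1/2: [203/2, 13/2, 125/2]
L2 α=1: [180, 47, 141]
L3 α=1/2: [435/2, 111, 173/2]
= [218, 111, 86]

query (3,3) [L1,L2,L3,L4] — begin 0,0,0
L1 α=1/6: [37, 31/6, 31/3]
L2 α=3/4: [263/2, 3847/24, 553/12]
L3 α=0: [263/2, 3847/24, 553/12]
L4 α=1/2: [757/4, 6007/48, 2773/24]
rounded: [189, 125, 116]

at x=1,y=2 over L1,L2,L3,L4:
+L1 (α=1/2) → [121, 125/2, 120]
+L2 (α=3/4) → [751/4, 1007/8, 327/2]
+L3 (α=1/2) → [1283/8, 2583/16, 665/4]
+L4 (α=1/2) → [3067/16, 3095/32, 1257/8]
→ [192, 97, 157]


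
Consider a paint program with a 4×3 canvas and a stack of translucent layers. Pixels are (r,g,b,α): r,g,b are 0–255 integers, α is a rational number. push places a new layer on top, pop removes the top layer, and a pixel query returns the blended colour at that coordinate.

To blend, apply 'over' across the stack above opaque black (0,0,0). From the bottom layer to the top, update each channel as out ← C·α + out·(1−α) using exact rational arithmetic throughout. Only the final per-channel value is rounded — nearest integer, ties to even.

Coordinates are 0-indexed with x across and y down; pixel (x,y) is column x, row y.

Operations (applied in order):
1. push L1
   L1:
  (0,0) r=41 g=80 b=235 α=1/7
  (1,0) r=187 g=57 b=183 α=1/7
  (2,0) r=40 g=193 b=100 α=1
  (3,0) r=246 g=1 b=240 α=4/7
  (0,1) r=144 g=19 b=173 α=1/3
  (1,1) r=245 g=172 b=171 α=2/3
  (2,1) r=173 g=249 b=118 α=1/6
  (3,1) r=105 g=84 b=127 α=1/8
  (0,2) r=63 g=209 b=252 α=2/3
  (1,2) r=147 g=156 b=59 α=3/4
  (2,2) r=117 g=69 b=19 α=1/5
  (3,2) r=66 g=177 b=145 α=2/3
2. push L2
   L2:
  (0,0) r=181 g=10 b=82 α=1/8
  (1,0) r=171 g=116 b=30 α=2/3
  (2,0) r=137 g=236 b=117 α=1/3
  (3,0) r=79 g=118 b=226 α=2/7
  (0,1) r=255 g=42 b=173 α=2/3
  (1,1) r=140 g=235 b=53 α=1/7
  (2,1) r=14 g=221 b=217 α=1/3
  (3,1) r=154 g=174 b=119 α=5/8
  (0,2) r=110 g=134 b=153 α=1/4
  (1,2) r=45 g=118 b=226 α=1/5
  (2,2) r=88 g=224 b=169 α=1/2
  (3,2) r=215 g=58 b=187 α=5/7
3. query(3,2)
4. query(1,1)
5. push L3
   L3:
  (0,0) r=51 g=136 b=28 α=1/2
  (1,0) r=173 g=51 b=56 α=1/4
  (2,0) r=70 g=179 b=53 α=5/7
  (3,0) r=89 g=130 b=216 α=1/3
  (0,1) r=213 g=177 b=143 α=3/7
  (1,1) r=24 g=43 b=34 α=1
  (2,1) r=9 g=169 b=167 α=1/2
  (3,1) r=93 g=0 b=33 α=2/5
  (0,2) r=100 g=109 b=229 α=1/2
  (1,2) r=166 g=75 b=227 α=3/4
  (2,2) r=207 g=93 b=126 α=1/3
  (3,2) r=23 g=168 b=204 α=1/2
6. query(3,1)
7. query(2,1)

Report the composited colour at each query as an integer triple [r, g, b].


query (3,2) [L1,L2] — begin 0,0,0
L1 α=2/3: [44, 118, 290/3]
L2 α=5/7: [1163/7, 526/7, 3385/21]
rounded: [166, 75, 161]

(1,1) stack=L1,L2; from [0,0,0]:
after L1 α=2/3: [490/3, 344/3, 114]
after L2 α=1/7: [160, 923/7, 737/7]
rounded: [160, 132, 105]

at x=3,y=1 over L1,L2,L3:
L1 α=1/8: [105/8, 21/2, 127/8]
L2 α=5/8: [6475/64, 1803/16, 5141/64]
L3 α=2/5: [31329/320, 5409/80, 19647/320]
→ [98, 68, 61]

at x=2,y=1 over L1,L2,L3:
L1 α=1/6: [173/6, 83/2, 59/3]
L2 α=1/3: [215/9, 304/3, 769/9]
L3 α=1/2: [148/9, 811/6, 1136/9]
= [16, 135, 126]


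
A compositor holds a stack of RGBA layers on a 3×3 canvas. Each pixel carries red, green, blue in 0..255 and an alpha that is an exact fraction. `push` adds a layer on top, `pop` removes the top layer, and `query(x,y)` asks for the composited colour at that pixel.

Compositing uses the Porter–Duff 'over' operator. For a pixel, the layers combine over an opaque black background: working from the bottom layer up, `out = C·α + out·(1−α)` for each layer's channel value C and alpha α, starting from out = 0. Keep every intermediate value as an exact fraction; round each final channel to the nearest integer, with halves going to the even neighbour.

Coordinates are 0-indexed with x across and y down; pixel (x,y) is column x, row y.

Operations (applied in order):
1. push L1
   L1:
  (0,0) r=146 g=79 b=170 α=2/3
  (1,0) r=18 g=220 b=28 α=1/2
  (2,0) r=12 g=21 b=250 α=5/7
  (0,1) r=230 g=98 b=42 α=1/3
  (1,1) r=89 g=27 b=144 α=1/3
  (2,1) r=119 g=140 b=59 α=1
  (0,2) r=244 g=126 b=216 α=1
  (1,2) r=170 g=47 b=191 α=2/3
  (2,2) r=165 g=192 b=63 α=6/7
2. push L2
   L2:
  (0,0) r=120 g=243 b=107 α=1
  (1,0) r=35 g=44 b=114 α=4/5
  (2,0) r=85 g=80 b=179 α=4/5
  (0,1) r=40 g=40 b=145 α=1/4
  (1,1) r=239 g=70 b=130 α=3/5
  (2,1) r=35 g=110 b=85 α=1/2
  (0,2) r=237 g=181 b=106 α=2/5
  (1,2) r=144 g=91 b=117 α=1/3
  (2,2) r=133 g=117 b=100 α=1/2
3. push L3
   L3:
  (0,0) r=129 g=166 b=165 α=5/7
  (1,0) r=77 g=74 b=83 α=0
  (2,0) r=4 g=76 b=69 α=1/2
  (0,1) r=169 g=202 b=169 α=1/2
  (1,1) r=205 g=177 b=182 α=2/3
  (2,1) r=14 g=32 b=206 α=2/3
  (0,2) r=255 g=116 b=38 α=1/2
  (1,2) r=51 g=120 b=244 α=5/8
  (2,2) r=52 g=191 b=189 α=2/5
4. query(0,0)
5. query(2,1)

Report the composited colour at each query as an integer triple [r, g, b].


query (0,0) [L1,L2,L3] — begin 0,0,0
L1 α=2/3: [292/3, 158/3, 340/3]
L2 α=1: [120, 243, 107]
L3 α=5/7: [885/7, 188, 1039/7]
= [126, 188, 148]

(2,1) stack=L1,L2,L3; from [0,0,0]:
+L1 (α=1) → [119, 140, 59]
+L2 (α=1/2) → [77, 125, 72]
+L3 (α=2/3) → [35, 63, 484/3]
= [35, 63, 161]


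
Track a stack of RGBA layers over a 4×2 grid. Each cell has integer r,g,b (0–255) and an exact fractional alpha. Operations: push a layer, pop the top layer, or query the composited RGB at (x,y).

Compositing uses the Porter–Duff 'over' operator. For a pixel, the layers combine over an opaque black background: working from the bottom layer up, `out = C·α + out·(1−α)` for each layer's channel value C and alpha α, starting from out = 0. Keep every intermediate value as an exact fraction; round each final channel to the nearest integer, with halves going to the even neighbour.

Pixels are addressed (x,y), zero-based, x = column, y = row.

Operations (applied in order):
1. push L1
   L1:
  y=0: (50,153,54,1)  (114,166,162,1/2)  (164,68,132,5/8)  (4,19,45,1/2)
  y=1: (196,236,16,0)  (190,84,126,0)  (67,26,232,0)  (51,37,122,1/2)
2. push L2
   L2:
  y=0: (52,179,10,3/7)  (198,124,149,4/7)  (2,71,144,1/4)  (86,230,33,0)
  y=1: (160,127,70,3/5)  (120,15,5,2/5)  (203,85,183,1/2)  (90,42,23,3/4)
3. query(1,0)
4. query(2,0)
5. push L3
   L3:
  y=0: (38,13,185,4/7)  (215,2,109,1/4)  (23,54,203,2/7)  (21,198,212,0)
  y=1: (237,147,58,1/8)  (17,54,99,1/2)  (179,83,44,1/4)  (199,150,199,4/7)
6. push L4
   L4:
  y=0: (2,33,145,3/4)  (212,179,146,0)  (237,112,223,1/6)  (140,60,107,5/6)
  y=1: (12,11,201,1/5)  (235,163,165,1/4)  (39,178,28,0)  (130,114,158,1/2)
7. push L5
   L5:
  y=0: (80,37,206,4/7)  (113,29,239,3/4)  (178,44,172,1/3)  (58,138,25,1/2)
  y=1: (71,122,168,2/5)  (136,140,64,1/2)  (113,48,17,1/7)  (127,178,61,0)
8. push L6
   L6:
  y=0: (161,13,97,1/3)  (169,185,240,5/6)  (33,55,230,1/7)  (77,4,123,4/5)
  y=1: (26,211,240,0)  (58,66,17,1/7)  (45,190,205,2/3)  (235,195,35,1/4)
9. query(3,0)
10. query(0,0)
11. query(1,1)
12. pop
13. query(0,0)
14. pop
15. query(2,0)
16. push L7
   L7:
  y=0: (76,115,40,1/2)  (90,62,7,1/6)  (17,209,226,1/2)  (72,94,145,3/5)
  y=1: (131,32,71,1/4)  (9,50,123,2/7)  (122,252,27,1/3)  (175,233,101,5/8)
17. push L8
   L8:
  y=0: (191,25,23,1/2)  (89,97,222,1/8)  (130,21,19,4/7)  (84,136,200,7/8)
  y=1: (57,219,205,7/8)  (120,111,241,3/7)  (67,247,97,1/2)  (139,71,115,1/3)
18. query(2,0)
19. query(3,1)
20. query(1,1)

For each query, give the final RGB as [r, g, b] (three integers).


at x=1,y=0 over L1,L2:
after L1 α=1/2: [57, 83, 81]
after L2 α=4/7: [963/7, 745/7, 839/7]
→ [138, 106, 120]

(2,0) stack=L1,L2; from [0,0,0]:
after L1 α=5/8: [205/2, 85/2, 165/2]
after L2 α=1/4: [619/8, 397/8, 783/8]
→ [77, 50, 98]

query (3,0) [L1,L2,L3,L4,L5,L6] — begin 0,0,0
L1 α=1/2: [2, 19/2, 45/2]
L2 α=0: [2, 19/2, 45/2]
L3 α=0: [2, 19/2, 45/2]
L4 α=5/6: [117, 619/12, 1115/12]
L5 α=1/2: [175/2, 2275/24, 1415/24]
L6 α=4/5: [791/10, 2659/120, 13223/120]
rounded: [79, 22, 110]

query (0,0) [L1,L2,L3,L4,L5,L6] — begin 0,0,0
+L1 (α=1) → [50, 153, 54]
+L2 (α=3/7) → [356/7, 1149/7, 246/7]
+L3 (α=4/7) → [2132/49, 3811/49, 5918/49]
+L4 (α=3/4) → [1213/98, 4331/98, 27233/196]
+L5 (α=4/7) → [34999/686, 27497/686, 243203/1372]
+L6 (α=1/3) → [30074/343, 10652/343, 309745/2058]
rounded: [88, 31, 151]

(1,1) stack=L1,L2,L3,L4,L5,L6; from [0,0,0]:
after L1 α=0: [0, 0, 0]
after L2 α=2/5: [48, 6, 2]
after L3 α=1/2: [65/2, 30, 101/2]
after L4 α=1/4: [665/8, 253/4, 633/8]
after L5 α=1/2: [1753/16, 813/8, 1145/16]
after L6 α=1/7: [5723/56, 2703/28, 3571/56]
= [102, 97, 64]

query (0,0) [L1,L2,L3,L4,L5] — begin 0,0,0
after L1 α=1: [50, 153, 54]
after L2 α=3/7: [356/7, 1149/7, 246/7]
after L3 α=4/7: [2132/49, 3811/49, 5918/49]
after L4 α=3/4: [1213/98, 4331/98, 27233/196]
after L5 α=4/7: [34999/686, 27497/686, 243203/1372]
→ [51, 40, 177]

(2,0) stack=L1,L2,L3,L4; from [0,0,0]:
L1 α=5/8: [205/2, 85/2, 165/2]
L2 α=1/4: [619/8, 397/8, 783/8]
L3 α=2/7: [3463/56, 407/8, 7163/56]
L4 α=1/6: [30587/336, 977/16, 16101/112]
→ [91, 61, 144]

at x=2,y=0 over L1,L2,L3,L4,L7,L8:
L1 α=5/8: [205/2, 85/2, 165/2]
L2 α=1/4: [619/8, 397/8, 783/8]
L3 α=2/7: [3463/56, 407/8, 7163/56]
L4 α=1/6: [30587/336, 977/16, 16101/112]
L7 α=1/2: [36299/672, 4321/32, 41413/224]
L8 α=4/7: [152779/1568, 15651/224, 141263/1568]
rounded: [97, 70, 90]

at x=3,y=1 over L1,L2,L3,L4,L7,L8:
L1 α=1/2: [51/2, 37/2, 61]
L2 α=3/4: [591/8, 289/8, 65/2]
L3 α=4/7: [1163/8, 5667/56, 1787/14]
L4 α=1/2: [2203/16, 12051/112, 3999/28]
L7 α=5/8: [20609/128, 166633/896, 26137/224]
L8 α=1/3: [9835/64, 66147/448, 39017/336]
→ [154, 148, 116]

query (1,1) [L1,L2,L3,L4,L7,L8] — begin 0,0,0
after L1 α=0: [0, 0, 0]
after L2 α=2/5: [48, 6, 2]
after L3 α=1/2: [65/2, 30, 101/2]
after L4 α=1/4: [665/8, 253/4, 633/8]
after L7 α=2/7: [3469/56, 1665/28, 5133/56]
after L8 α=3/7: [8509/98, 3996/49, 15255/98]
= [87, 82, 156]


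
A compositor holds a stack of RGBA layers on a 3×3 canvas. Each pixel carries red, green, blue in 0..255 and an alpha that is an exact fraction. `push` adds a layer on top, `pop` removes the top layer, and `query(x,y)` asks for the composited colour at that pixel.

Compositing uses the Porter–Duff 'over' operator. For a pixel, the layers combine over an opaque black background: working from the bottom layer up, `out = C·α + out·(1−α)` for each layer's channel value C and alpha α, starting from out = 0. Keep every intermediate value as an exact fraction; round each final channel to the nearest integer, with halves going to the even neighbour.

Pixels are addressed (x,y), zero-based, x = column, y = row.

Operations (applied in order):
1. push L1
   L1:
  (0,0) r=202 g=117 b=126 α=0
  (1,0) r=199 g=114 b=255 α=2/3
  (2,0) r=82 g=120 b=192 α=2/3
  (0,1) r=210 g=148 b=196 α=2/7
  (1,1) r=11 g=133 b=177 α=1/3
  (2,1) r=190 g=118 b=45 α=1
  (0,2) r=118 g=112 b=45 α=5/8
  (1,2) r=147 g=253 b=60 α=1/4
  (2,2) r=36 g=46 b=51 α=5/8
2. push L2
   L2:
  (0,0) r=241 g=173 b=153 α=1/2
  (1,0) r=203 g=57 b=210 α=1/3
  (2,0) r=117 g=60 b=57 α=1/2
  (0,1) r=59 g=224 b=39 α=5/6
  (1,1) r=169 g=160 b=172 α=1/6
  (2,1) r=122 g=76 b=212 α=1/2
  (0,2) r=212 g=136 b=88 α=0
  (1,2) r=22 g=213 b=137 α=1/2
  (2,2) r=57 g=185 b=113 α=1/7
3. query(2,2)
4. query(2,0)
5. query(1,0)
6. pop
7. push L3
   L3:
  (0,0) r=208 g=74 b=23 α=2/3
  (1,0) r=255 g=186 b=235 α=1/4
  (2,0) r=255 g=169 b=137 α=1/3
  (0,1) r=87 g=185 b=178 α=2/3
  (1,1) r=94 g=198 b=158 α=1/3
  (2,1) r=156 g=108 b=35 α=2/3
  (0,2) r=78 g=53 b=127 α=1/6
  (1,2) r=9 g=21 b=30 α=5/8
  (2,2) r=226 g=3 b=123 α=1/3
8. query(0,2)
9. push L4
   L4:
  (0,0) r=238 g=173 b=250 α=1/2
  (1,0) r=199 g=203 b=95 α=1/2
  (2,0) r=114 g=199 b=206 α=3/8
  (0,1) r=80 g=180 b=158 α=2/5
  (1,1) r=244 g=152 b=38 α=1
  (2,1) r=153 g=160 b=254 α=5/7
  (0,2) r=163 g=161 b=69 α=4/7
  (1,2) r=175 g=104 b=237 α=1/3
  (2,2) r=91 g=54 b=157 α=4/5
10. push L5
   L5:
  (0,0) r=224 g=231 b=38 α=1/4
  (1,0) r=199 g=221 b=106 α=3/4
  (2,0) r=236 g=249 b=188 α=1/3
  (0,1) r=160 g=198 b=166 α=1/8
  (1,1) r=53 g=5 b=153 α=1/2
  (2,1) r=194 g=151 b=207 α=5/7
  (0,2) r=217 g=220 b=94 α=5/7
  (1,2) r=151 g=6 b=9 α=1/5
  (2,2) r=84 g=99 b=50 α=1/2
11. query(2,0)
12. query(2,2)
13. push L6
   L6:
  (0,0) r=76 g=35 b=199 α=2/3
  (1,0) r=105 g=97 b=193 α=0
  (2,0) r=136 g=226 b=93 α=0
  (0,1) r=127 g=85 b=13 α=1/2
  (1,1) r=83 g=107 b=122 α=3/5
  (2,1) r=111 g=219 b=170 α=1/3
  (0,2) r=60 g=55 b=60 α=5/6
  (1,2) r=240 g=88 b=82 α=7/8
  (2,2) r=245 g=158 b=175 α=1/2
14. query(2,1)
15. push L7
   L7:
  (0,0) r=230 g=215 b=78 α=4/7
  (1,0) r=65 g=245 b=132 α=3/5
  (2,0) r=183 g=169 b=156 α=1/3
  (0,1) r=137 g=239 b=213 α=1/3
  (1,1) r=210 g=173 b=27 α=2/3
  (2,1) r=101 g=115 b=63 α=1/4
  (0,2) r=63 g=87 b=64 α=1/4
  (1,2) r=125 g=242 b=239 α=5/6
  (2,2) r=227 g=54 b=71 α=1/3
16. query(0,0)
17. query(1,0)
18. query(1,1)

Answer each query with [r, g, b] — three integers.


query (2,2) [L1,L2] — begin 0,0,0
after L1 α=5/8: [45/2, 115/4, 255/8]
after L2 α=1/7: [192/7, 715/14, 1217/28]
= [27, 51, 43]

at x=2,y=0 over L1,L2:
after L1 α=2/3: [164/3, 80, 128]
after L2 α=1/2: [515/6, 70, 185/2]
→ [86, 70, 92]

at x=1,y=0 over L1,L2:
+L1 (α=2/3) → [398/3, 76, 170]
+L2 (α=1/3) → [1405/9, 209/3, 550/3]
→ [156, 70, 183]

at x=0,y=2 over L1,L3:
after L1 α=5/8: [295/4, 70, 225/8]
after L3 α=1/6: [1787/24, 403/6, 2141/48]
rounded: [74, 67, 45]

(2,0) stack=L1,L3,L4,L5; from [0,0,0]:
after L1 α=2/3: [164/3, 80, 128]
after L3 α=1/3: [1093/9, 329/3, 131]
after L4 α=3/8: [8543/72, 859/6, 1273/8]
after L5 α=1/3: [17039/108, 1606/9, 675/4]
rounded: [158, 178, 169]

at x=2,y=2 over L1,L3,L4,L5:
L1 α=5/8: [45/2, 115/4, 255/8]
L3 α=1/3: [271/3, 121/6, 249/4]
L4 α=4/5: [1363/15, 1417/30, 2761/20]
L5 α=1/2: [2623/30, 4387/60, 3761/40]
→ [87, 73, 94]

at x=2,y=1 over L1,L3,L4,L5,L6:
L1 α=1: [190, 118, 45]
L3 α=2/3: [502/3, 334/3, 115/3]
L4 α=5/7: [3299/21, 3068/21, 4040/21]
L5 α=5/7: [26968/147, 21991/147, 29815/147]
L6 α=1/3: [70253/441, 76175/441, 84620/441]
= [159, 173, 192]

(0,0) stack=L1,L3,L4,L5,L6,L7; from [0,0,0]:
+L1 (α=0) → [0, 0, 0]
+L3 (α=2/3) → [416/3, 148/3, 46/3]
+L4 (α=1/2) → [565/3, 667/6, 398/3]
+L5 (α=1/4) → [789/4, 1129/8, 109]
+L6 (α=2/3) → [1397/12, 563/8, 169]
+L7 (α=4/7) → [5077/28, 8569/56, 117]
→ [181, 153, 117]

query (1,0) [L1,L3,L4,L5,L6,L7] — begin 0,0,0
after L1 α=2/3: [398/3, 76, 170]
after L3 α=1/4: [653/4, 207/2, 745/4]
after L4 α=1/2: [1449/8, 613/4, 1125/8]
after L5 α=3/4: [6225/32, 3265/16, 3669/32]
after L6 α=0: [6225/32, 3265/16, 3669/32]
after L7 α=3/5: [1869/16, 1829/8, 2001/16]
rounded: [117, 229, 125]

query (1,1) [L1,L3,L4,L5,L6,L7] — begin 0,0,0
after L1 α=1/3: [11/3, 133/3, 59]
after L3 α=1/3: [304/9, 860/9, 92]
after L4 α=1: [244, 152, 38]
after L5 α=1/2: [297/2, 157/2, 191/2]
after L6 α=3/5: [546/5, 478/5, 557/5]
after L7 α=2/3: [882/5, 736/5, 827/15]
→ [176, 147, 55]


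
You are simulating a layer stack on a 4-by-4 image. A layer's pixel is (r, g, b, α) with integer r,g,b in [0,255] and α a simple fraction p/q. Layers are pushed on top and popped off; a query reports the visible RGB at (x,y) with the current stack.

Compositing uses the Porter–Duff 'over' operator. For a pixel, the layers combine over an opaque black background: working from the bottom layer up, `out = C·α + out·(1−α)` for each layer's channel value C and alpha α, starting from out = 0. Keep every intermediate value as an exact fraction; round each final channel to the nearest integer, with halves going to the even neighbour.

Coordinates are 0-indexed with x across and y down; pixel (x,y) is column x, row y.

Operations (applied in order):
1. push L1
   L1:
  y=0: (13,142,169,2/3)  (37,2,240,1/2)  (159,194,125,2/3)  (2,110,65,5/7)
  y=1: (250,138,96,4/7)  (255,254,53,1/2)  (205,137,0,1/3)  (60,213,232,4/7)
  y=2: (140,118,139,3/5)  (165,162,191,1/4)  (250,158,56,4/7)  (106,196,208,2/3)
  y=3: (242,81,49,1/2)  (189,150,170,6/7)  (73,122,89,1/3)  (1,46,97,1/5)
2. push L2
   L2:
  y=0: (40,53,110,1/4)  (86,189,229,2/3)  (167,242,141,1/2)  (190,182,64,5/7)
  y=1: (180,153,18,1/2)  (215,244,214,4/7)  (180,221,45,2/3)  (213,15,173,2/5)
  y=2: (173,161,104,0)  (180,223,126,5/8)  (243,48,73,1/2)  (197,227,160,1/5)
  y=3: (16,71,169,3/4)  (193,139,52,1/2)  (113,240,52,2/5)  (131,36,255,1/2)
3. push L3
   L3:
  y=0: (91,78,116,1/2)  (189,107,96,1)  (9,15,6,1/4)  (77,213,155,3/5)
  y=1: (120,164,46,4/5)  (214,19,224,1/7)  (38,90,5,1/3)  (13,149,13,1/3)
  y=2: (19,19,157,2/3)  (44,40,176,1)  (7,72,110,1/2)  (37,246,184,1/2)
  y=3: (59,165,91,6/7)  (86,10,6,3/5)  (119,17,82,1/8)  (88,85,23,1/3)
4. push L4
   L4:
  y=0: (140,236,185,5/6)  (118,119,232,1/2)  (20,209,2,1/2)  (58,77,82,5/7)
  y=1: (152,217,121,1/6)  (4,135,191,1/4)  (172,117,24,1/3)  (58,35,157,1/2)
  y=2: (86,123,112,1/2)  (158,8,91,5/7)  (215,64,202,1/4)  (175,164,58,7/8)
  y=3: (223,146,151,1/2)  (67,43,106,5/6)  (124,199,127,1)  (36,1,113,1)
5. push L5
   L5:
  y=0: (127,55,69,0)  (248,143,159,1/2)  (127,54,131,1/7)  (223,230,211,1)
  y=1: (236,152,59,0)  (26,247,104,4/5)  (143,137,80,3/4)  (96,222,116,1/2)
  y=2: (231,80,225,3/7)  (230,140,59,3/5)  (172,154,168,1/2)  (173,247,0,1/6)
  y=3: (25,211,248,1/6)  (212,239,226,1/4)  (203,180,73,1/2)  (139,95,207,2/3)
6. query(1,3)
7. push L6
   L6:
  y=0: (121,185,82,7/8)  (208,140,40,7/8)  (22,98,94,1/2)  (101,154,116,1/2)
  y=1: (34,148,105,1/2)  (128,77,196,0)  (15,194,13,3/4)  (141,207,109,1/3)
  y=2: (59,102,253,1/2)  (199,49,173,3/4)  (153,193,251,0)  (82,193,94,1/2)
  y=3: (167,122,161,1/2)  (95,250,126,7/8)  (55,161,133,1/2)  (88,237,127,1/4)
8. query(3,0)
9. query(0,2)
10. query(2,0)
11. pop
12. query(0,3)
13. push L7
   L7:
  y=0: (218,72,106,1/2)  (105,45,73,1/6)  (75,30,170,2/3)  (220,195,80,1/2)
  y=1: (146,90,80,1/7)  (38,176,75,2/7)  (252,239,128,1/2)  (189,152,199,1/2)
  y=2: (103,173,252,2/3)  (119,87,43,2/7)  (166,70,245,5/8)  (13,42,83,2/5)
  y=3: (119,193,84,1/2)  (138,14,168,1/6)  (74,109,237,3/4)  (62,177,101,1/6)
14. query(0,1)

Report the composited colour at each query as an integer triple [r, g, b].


at x=1,y=3 over L1,L2,L3,L4,L5:
L1 α=6/7: [162, 900/7, 1020/7]
L2 α=1/2: [355/2, 1873/14, 692/7]
L3 α=3/5: [613/5, 2083/35, 302/7]
L4 α=5/6: [1144/15, 4804/105, 2006/21]
L5 α=1/4: [551/5, 13169/140, 897/7]
→ [110, 94, 128]

query (3,0) [L1,L2,L3,L4,L5,L6] — begin 0,0,0
+L1 (α=5/7) → [10/7, 550/7, 325/7]
+L2 (α=5/7) → [6670/49, 7470/49, 2890/49]
+L3 (α=3/5) → [24659/245, 46251/245, 5713/49]
+L4 (α=5/7) → [120368/1715, 186827/1715, 31516/343]
+L5 (α=1) → [223, 230, 211]
+L6 (α=1/2) → [162, 192, 327/2]
= [162, 192, 164]

at x=0,y=2 over L1,L2,L3,L4,L5,L6:
+L1 (α=3/5) → [84, 354/5, 417/5]
+L2 (α=0) → [84, 354/5, 417/5]
+L3 (α=2/3) → [122/3, 544/15, 1987/15]
+L4 (α=1/2) → [190/3, 2389/30, 3667/30]
+L5 (α=3/7) → [2839/21, 8378/105, 17459/105]
+L6 (α=1/2) → [2039/21, 9544/105, 22012/105]
→ [97, 91, 210]

query (2,0) [L1,L2,L3,L4,L5,L6] — begin 0,0,0
+L1 (α=2/3) → [106, 388/3, 250/3]
+L2 (α=1/2) → [273/2, 557/3, 673/6]
+L3 (α=1/4) → [837/8, 143, 685/8]
+L4 (α=1/2) → [997/16, 176, 701/16]
+L5 (α=1/7) → [4007/56, 1110/7, 3151/56]
+L6 (α=1/2) → [5239/112, 898/7, 8415/112]
rounded: [47, 128, 75]

at x=0,y=3 over L1,L2,L3,L4,L5:
L1 α=1/2: [121, 81/2, 49/2]
L2 α=3/4: [169/4, 507/8, 1063/8]
L3 α=6/7: [1585/28, 8427/56, 5431/56]
L4 α=1/2: [7829/56, 16603/112, 13887/112]
L5 α=1/6: [13515/112, 35549/224, 97211/672]
rounded: [121, 159, 145]

(0,1) stack=L1,L2,L3,L4,L5,L7; from [0,0,0]:
+L1 (α=4/7) → [1000/7, 552/7, 384/7]
+L2 (α=1/2) → [1130/7, 1623/14, 255/7]
+L3 (α=4/5) → [898/7, 10807/70, 1543/35]
+L4 (α=1/6) → [2777/21, 4615/28, 1195/21]
+L5 (α=0) → [2777/21, 4615/28, 1195/21]
+L7 (α=1/7) → [6576/49, 15105/98, 2950/49]
rounded: [134, 154, 60]
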